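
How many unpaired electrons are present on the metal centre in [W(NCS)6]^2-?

2 unpaired electrons

Summing ligand charges against the −2 overall charge gives an oxidation state of +4 for tungsten.
Tungsten is a group-6 element; W(IV) is therefore d².
In an octahedral field the d² configuration is t₂g²e_g⁰ (only one arrangement possible), giving 2 unpaired electrons.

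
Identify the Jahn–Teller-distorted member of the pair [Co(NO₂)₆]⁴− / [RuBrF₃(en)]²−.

[Co(NO₂)₆]⁴−

[Co(NO₂)₆]⁴−: Ligand charges: each nitro (N-bound nitrite) is −1. With an overall charge of −4 the cobalt centre must be in the +2 oxidation state. Group 9 minus oxidation state 2 gives a d⁷ configuration. Nitro (N-bound nitrite) is a strong-field ligand (high in the spectrochemical series) for a first-row metal, so the complex is low-spin. The t₂g⁶e_g¹ (low-spin) configuration has an unevenly filled e_g set; the Jahn–Teller theorem predicts a tetragonal distortion (typically axial elongation) to lift the degeneracy.
[RuBrF₃(en)]²−: Ligand charges: each bromide is −1; each fluoride is −1; ethylenediamine is neutral. With an overall charge of −2 the ruthenium centre must be in the +2 oxidation state. Ruthenium is a group-8 element; Ru(II) is therefore d⁶. A 4d ion has a large Δₒ and is invariably low-spin. The d⁶ configuration leaves the e_g set evenly filled (or empty) — no strong Jahn–Teller driving force.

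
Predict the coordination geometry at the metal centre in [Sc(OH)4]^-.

Summing ligand charges against the −1 overall charge gives an oxidation state of +3 for scandium.
Scandium is a group-3 element; Sc(III) is therefore d⁰.
Coordination number: 4.
A d⁰ ion has no crystal-field stabilisation preference between square planar and tetrahedral, so four ligands adopt the sterically favoured tetrahedral geometry.

tetrahedral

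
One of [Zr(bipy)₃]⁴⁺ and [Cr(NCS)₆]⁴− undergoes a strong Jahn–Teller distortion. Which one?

[Zr(bipy)₃]⁴⁺: 2,2′-bipyridine is neutral; balancing the +4 overall charge requires Zr(IV). Zirconium is a group-4 element; Zr(IV) is therefore d⁰. The d⁰ configuration leaves the e_g set evenly filled (or empty) — no strong Jahn–Teller driving force.
[Cr(NCS)₆]⁴−: Ligand charges: each isothiocyanate is −1. With an overall charge of −4 the chromium centre must be in the +2 oxidation state. Cr sits in group 6, so the d-electron count is 6 − 2 = 4. Isothiocyanate is a weak-field ligand for a first-row metal, so the complex is high-spin. The t₂g³e_g¹ (high-spin) configuration has an unevenly filled e_g set; the Jahn–Teller theorem predicts a tetragonal distortion (typically axial elongation) to lift the degeneracy.

[Cr(NCS)₆]⁴−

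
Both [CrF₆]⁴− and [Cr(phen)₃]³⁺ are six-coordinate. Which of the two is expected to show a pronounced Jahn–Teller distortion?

[CrF₆]⁴−

[CrF₆]⁴−: Ligand charges: each fluoride is −1. With an overall charge of −4 the chromium centre must be in the +2 oxidation state. Chromium is a group-6 element; Cr(II) is therefore d⁴. Fluoride is a weak-field ligand for a first-row metal, so the complex is high-spin. The t₂g³e_g¹ (high-spin) configuration has an unevenly filled e_g set; the Jahn–Teller theorem predicts a tetragonal distortion (typically axial elongation) to lift the degeneracy.
[Cr(phen)₃]³⁺: Summing ligand charges against the +3 overall charge gives an oxidation state of +3 for chromium. Group 6 minus oxidation state 3 gives a d³ configuration. The d³ configuration leaves the e_g set evenly filled (or empty) — no strong Jahn–Teller driving force.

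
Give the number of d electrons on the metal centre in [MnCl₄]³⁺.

d⁰

Summing ligand charges against the +3 overall charge gives an oxidation state of +7 for manganese.
Group 7 minus oxidation state 7 gives a d⁰ configuration.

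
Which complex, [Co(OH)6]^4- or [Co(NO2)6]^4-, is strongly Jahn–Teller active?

[Co(OH)6]^4-: Ligand charges: each hydroxide is −1. With an overall charge of −4 the cobalt centre must be in the +2 oxidation state. Group 9 minus oxidation state 2 gives a d⁷ configuration. Hydroxide is a weak-field ligand for a first-row metal, so the complex is high-spin. The d⁷ configuration leaves the e_g set evenly filled (or empty) — no strong Jahn–Teller driving force.
[Co(NO2)6]^4-: Each nitro (N-bound nitrite) is −1; balancing the −4 overall charge requires Co(II). Cobalt is a group-9 element; Co(II) is therefore d⁷. Nitro (N-bound nitrite) is a strong-field ligand (high in the spectrochemical series) for a first-row metal, so the complex is low-spin. The t₂g⁶e_g¹ (low-spin) configuration has an unevenly filled e_g set; the Jahn–Teller theorem predicts a tetragonal distortion (typically axial elongation) to lift the degeneracy.

[Co(NO2)6]^4-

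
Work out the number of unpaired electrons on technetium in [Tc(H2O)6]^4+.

Ligand charges: water is neutral. With an overall charge of +4 the technetium centre must be in the +4 oxidation state.
Tc sits in group 7, so the d-electron count is 7 − 4 = 3.
In an octahedral field the d³ configuration is t₂g³e_g⁰ (only one arrangement possible), giving 3 unpaired electrons.

3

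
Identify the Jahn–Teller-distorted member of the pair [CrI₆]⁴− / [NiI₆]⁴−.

[CrI₆]⁴−: Each iodide is −1; balancing the −4 overall charge requires Cr(II). Chromium is a group-6 element; Cr(II) is therefore d⁴. Iodide is a weak-field ligand for a first-row metal, so the complex is high-spin. The t₂g³e_g¹ (high-spin) configuration has an unevenly filled e_g set; the Jahn–Teller theorem predicts a tetragonal distortion (typically axial elongation) to lift the degeneracy.
[NiI₆]⁴−: Ligand charges: each iodide is −1. With an overall charge of −4 the nickel centre must be in the +2 oxidation state. Group 10 minus oxidation state 2 gives a d⁸ configuration. The d⁸ configuration leaves the e_g set evenly filled (or empty) — no strong Jahn–Teller driving force.

[CrI₆]⁴−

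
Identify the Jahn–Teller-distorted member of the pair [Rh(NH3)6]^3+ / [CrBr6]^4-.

[CrBr6]^4-

[Rh(NH3)6]^3+: Ligand charges: ammonia is neutral. With an overall charge of +3 the rhodium centre must be in the +3 oxidation state. Group 9 minus oxidation state 3 gives a d⁶ configuration. A 4d ion has a large Δₒ and is invariably low-spin. The d⁶ configuration leaves the e_g set evenly filled (or empty) — no strong Jahn–Teller driving force.
[CrBr6]^4-: Each bromide is −1; balancing the −4 overall charge requires Cr(II). Cr sits in group 6, so the d-electron count is 6 − 2 = 4. Bromide is a weak-field ligand for a first-row metal, so the complex is high-spin. The t₂g³e_g¹ (high-spin) configuration has an unevenly filled e_g set; the Jahn–Teller theorem predicts a tetragonal distortion (typically axial elongation) to lift the degeneracy.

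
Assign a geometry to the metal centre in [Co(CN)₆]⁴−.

Summing ligand charges against the −4 overall charge gives an oxidation state of +2 for cobalt.
Cobalt is a group-9 element; Co(II) is therefore d⁷.
Coordination number: 6.
Six donors around a single metal centre give an octahedral coordination sphere.

octahedral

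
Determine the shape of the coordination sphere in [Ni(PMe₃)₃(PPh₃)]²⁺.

square planar

Ligand charges: trimethylphosphine is neutral; triphenylphosphine is neutral. With an overall charge of +2 the nickel centre must be in the +2 oxidation state.
Nickel is a group-10 element; Ni(II) is therefore d⁸.
Coordination number: 4.
Trimethylphosphine and triphenylphosphine are strong-field ligands (high in the spectrochemical series).
A 3d d⁸ ion with strong-field ligands gains enough CFSE to favour square planar over tetrahedral.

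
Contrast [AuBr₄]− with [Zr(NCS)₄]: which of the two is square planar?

For [AuBr₄]−: Ligand charges: each bromide is −1. With an overall charge of −1 the gold centre must be in the +3 oxidation state. Gold is a group-11 element; Au(III) is therefore d⁸. A 5d d⁸ ion has a large crystal-field splitting; square planar leaves the high-energy d_{x²−y²} orbital empty and maximises CFSE. → square planar.
For [Zr(NCS)₄]: Ligand charges: each isothiocyanate is −1. With an overall charge of 0 the zirconium centre must be in the +4 oxidation state. Zirconium is a group-4 element; Zr(IV) is therefore d⁰. A d⁰ ion has no crystal-field stabilisation preference between square planar and tetrahedral, so four ligands adopt the sterically favoured tetrahedral geometry. → tetrahedral.

[AuBr₄]−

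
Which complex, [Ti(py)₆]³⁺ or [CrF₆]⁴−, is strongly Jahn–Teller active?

[Ti(py)₆]³⁺: Ligand charges: pyridine is neutral. With an overall charge of +3 the titanium centre must be in the +3 oxidation state. Ti sits in group 4, so the d-electron count is 4 − 3 = 1. The d¹ configuration leaves the e_g set evenly filled (or empty) — no strong Jahn–Teller driving force.
[CrF₆]⁴−: Summing ligand charges against the −4 overall charge gives an oxidation state of +2 for chromium. Cr sits in group 6, so the d-electron count is 6 − 2 = 4. Fluoride is a weak-field ligand for a first-row metal, so the complex is high-spin. The t₂g³e_g¹ (high-spin) configuration has an unevenly filled e_g set; the Jahn–Teller theorem predicts a tetragonal distortion (typically axial elongation) to lift the degeneracy.

[CrF₆]⁴−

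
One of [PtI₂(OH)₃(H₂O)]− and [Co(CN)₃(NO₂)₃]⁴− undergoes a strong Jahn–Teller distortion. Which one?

[Co(CN)₃(NO₂)₃]⁴−

[PtI₂(OH)₃(H₂O)]−: Summing ligand charges against the −1 overall charge gives an oxidation state of +4 for platinum. Platinum is a group-10 element; Pt(IV) is therefore d⁶. A 5d ion has a large Δₒ and is invariably low-spin. The d⁶ configuration leaves the e_g set evenly filled (or empty) — no strong Jahn–Teller driving force.
[Co(CN)₃(NO₂)₃]⁴−: Each cyanide is −1; each nitro (N-bound nitrite) is −1; balancing the −4 overall charge requires Co(II). Group 9 minus oxidation state 2 gives a d⁷ configuration. Cyanide and nitro (N-bound nitrite) are strong-field ligands (high in the spectrochemical series) for a first-row metal, so the complex is low-spin. The t₂g⁶e_g¹ (low-spin) configuration has an unevenly filled e_g set; the Jahn–Teller theorem predicts a tetragonal distortion (typically axial elongation) to lift the degeneracy.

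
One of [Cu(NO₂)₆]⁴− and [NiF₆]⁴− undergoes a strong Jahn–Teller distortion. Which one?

[Cu(NO₂)₆]⁴−: Each nitro (N-bound nitrite) is −1; balancing the −4 overall charge requires Cu(II). Cu sits in group 11, so the d-electron count is 11 − 2 = 9. The t₂g⁶e_g³ configuration has an unevenly filled e_g set; the Jahn–Teller theorem predicts a tetragonal distortion (typically axial elongation) to lift the degeneracy.
[NiF₆]⁴−: Summing ligand charges against the −4 overall charge gives an oxidation state of +2 for nickel. Ni sits in group 10, so the d-electron count is 10 − 2 = 8. The d⁸ configuration leaves the e_g set evenly filled (or empty) — no strong Jahn–Teller driving force.

[Cu(NO₂)₆]⁴−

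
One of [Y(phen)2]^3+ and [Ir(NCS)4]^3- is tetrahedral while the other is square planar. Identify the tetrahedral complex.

For [Y(phen)2]^3+: Ligand charges: 1,10-phenanthroline is neutral. With an overall charge of +3 the yttrium centre must be in the +3 oxidation state. Group 3 minus oxidation state 3 gives a d⁰ configuration. A d⁰ ion has no crystal-field stabilisation preference between square planar and tetrahedral, so four ligands adopt the sterically favoured tetrahedral geometry. → tetrahedral.
For [Ir(NCS)4]^3-: Each isothiocyanate is −1; balancing the −3 overall charge requires Ir(I). Group 9 minus oxidation state 1 gives a d⁸ configuration. A 5d d⁸ ion has a large crystal-field splitting; square planar leaves the high-energy d_{x²−y²} orbital empty and maximises CFSE. → square planar.

[Y(phen)2]^3+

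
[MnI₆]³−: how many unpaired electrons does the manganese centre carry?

Each iodide is −1; balancing the −3 overall charge requires Mn(III).
Group 7 minus oxidation state 3 gives a d⁴ configuration.
The spin state decides the count: Iodide is a weak-field ligand for a first-row metal, so the complex is high-spin.
An octahedral high-spin d⁴ ion is t₂g³e_g¹, giving 4 unpaired electrons.

4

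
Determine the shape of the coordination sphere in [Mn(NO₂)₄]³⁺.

Each nitro (N-bound nitrite) is −1; balancing the +3 overall charge requires Mn(VII).
Manganese is a group-7 element; Mn(VII) is therefore d⁰.
Coordination number: 4.
A d⁰ ion has no crystal-field stabilisation preference between square planar and tetrahedral, so four ligands adopt the sterically favoured tetrahedral geometry.

tetrahedral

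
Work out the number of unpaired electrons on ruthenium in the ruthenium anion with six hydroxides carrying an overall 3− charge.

1 unpaired electron

Summing ligand charges against the −3 overall charge gives an oxidation state of +3 for ruthenium.
Ruthenium is a group-8 element; Ru(III) is therefore d⁵.
The spin state decides the count: a 4d ion has a large Δₒ and is invariably low-spin.
An octahedral low-spin d⁵ ion is t₂g⁵e_g⁰, giving 1 unpaired electron.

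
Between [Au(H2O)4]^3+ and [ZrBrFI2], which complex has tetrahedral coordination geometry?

[ZrBrFI2]

For [Au(H2O)4]^3+: Water is neutral; balancing the +3 overall charge requires Au(III). Gold is a group-11 element; Au(III) is therefore d⁸. A 5d d⁸ ion has a large crystal-field splitting; square planar leaves the high-energy d_{x²−y²} orbital empty and maximises CFSE. → square planar.
For [ZrBrFI2]: Ligand charges: each bromide is −1; each fluoride is −1; each iodide is −1. With an overall charge of 0 the zirconium centre must be in the +4 oxidation state. Zr sits in group 4, so the d-electron count is 4 − 4 = 0. A d⁰ ion has no crystal-field stabilisation preference between square planar and tetrahedral, so four ligands adopt the sterically favoured tetrahedral geometry. → tetrahedral.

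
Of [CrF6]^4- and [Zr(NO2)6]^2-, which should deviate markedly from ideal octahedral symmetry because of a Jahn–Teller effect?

[CrF6]^4-

[CrF6]^4-: Ligand charges: each fluoride is −1. With an overall charge of −4 the chromium centre must be in the +2 oxidation state. Chromium is a group-6 element; Cr(II) is therefore d⁴. Fluoride is a weak-field ligand for a first-row metal, so the complex is high-spin. The t₂g³e_g¹ (high-spin) configuration has an unevenly filled e_g set; the Jahn–Teller theorem predicts a tetragonal distortion (typically axial elongation) to lift the degeneracy.
[Zr(NO2)6]^2-: Ligand charges: each nitro (N-bound nitrite) is −1. With an overall charge of −2 the zirconium centre must be in the +4 oxidation state. Zirconium is a group-4 element; Zr(IV) is therefore d⁰. The d⁰ configuration leaves the e_g set evenly filled (or empty) — no strong Jahn–Teller driving force.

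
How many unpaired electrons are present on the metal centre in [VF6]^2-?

1 unpaired electron

Each fluoride is −1; balancing the −2 overall charge requires V(IV).
Vanadium is a group-5 element; V(IV) is therefore d¹.
In an octahedral field the d¹ configuration is t₂g¹e_g⁰ (only one arrangement possible), giving 1 unpaired electron.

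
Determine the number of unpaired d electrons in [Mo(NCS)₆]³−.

3 unpaired electrons

Summing ligand charges against the −3 overall charge gives an oxidation state of +3 for molybdenum.
Mo sits in group 6, so the d-electron count is 6 − 3 = 3.
In an octahedral field the d³ configuration is t₂g³e_g⁰ (only one arrangement possible), giving 3 unpaired electrons.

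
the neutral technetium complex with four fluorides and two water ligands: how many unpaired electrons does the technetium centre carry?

Ligand charges: each fluoride is −1; water is neutral. With an overall charge of 0 the technetium centre must be in the +4 oxidation state.
Group 7 minus oxidation state 4 gives a d³ configuration.
In an octahedral field the d³ configuration is t₂g³e_g⁰ (only one arrangement possible), giving 3 unpaired electrons.

3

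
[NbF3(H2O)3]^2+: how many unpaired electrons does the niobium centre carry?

Each fluoride is −1; water is neutral; balancing the +2 overall charge requires Nb(V).
Nb sits in group 5, so the d-electron count is 5 − 5 = 0.
In an octahedral field the d⁰ configuration is t₂g⁰e_g⁰, giving 0 unpaired electrons.

0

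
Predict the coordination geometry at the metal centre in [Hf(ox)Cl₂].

tetrahedral

Each oxalate is −2; each chloride is −1; balancing the 0 overall charge requires Hf(IV).
Hf sits in group 4, so the d-electron count is 4 − 4 = 0.
Counting donor atoms: 1×oxalate (bidentate) → 2 donors; 2×chloride (monodentate) → 2 donors. Coordination number = 4.
A d⁰ ion has no crystal-field stabilisation preference between square planar and tetrahedral, so four ligands adopt the sterically favoured tetrahedral geometry.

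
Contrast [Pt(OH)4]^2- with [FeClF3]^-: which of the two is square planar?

[Pt(OH)4]^2-

For [Pt(OH)4]^2-: Each hydroxide is −1; balancing the −2 overall charge requires Pt(II). Pt sits in group 10, so the d-electron count is 10 − 2 = 8. A 5d d⁸ ion has a large crystal-field splitting; square planar leaves the high-energy d_{x²−y²} orbital empty and maximises CFSE. → square planar.
For [FeClF3]^-: Ligand charges: each chloride is −1; each fluoride is −1. With an overall charge of −1 the iron centre must be in the +3 oxidation state. Group 8 minus oxidation state 3 gives a d⁵ configuration. A high-spin d⁵ ion has zero CFSE in either geometry, so four ligands adopt the sterically favoured tetrahedral geometry. → tetrahedral.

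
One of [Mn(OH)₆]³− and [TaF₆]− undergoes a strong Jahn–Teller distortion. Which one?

[Mn(OH)₆]³−: Ligand charges: each hydroxide is −1. With an overall charge of −3 the manganese centre must be in the +3 oxidation state. Mn sits in group 7, so the d-electron count is 7 − 3 = 4. Hydroxide is a weak-field ligand for a first-row metal, so the complex is high-spin. The t₂g³e_g¹ (high-spin) configuration has an unevenly filled e_g set; the Jahn–Teller theorem predicts a tetragonal distortion (typically axial elongation) to lift the degeneracy.
[TaF₆]−: Ligand charges: each fluoride is −1. With an overall charge of −1 the tantalum centre must be in the +5 oxidation state. Ta sits in group 5, so the d-electron count is 5 − 5 = 0. The d⁰ configuration leaves the e_g set evenly filled (or empty) — no strong Jahn–Teller driving force.

[Mn(OH)₆]³−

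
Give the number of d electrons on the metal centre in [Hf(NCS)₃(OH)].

Each isothiocyanate is −1; each hydroxide is −1; balancing the 0 overall charge requires Hf(IV).
Group 4 minus oxidation state 4 gives a d⁰ configuration.

d⁰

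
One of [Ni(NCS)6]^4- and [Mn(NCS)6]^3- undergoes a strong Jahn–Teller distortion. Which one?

[Ni(NCS)6]^4-: Ligand charges: each isothiocyanate is −1. With an overall charge of −4 the nickel centre must be in the +2 oxidation state. Ni sits in group 10, so the d-electron count is 10 − 2 = 8. The d⁸ configuration leaves the e_g set evenly filled (or empty) — no strong Jahn–Teller driving force.
[Mn(NCS)6]^3-: Each isothiocyanate is −1; balancing the −3 overall charge requires Mn(III). Group 7 minus oxidation state 3 gives a d⁴ configuration. Isothiocyanate is a weak-field ligand for a first-row metal, so the complex is high-spin. The t₂g³e_g¹ (high-spin) configuration has an unevenly filled e_g set; the Jahn–Teller theorem predicts a tetragonal distortion (typically axial elongation) to lift the degeneracy.

[Mn(NCS)6]^3-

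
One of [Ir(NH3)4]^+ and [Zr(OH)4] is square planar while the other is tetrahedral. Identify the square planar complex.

For [Ir(NH3)4]^+: Summing ligand charges against the +1 overall charge gives an oxidation state of +1 for iridium. Iridium is a group-9 element; Ir(I) is therefore d⁸. A 5d d⁸ ion has a large crystal-field splitting; square planar leaves the high-energy d_{x²−y²} orbital empty and maximises CFSE. → square planar.
For [Zr(OH)4]: Ligand charges: each hydroxide is −1. With an overall charge of 0 the zirconium centre must be in the +4 oxidation state. Zr sits in group 4, so the d-electron count is 4 − 4 = 0. A d⁰ ion has no crystal-field stabilisation preference between square planar and tetrahedral, so four ligands adopt the sterically favoured tetrahedral geometry. → tetrahedral.

[Ir(NH3)4]^+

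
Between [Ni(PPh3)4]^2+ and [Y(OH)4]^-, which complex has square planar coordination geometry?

For [Ni(PPh3)4]^2+: Summing ligand charges against the +2 overall charge gives an oxidation state of +2 for nickel. Nickel is a group-10 element; Ni(II) is therefore d⁸. Triphenylphosphine is a strong-field ligand (high in the spectrochemical series). A 3d d⁸ ion with strong-field ligands gains enough CFSE to favour square planar over tetrahedral. → square planar.
For [Y(OH)4]^-: Ligand charges: each hydroxide is −1. With an overall charge of −1 the yttrium centre must be in the +3 oxidation state. Yttrium is a group-3 element; Y(III) is therefore d⁰. A d⁰ ion has no crystal-field stabilisation preference between square planar and tetrahedral, so four ligands adopt the sterically favoured tetrahedral geometry. → tetrahedral.

[Ni(PPh3)4]^2+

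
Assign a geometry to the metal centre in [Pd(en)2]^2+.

square planar

Ethylenediamine is neutral; balancing the +2 overall charge requires Pd(II).
Pd sits in group 10, so the d-electron count is 10 − 2 = 8.
Counting donor atoms: 2×ethylenediamine (bidentate) → 4 donors. Coordination number = 4.
A 4d d⁸ ion has a large crystal-field splitting; square planar leaves the high-energy d_{x²−y²} orbital empty and maximises CFSE.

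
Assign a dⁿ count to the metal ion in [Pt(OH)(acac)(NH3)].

Ligand charges: each hydroxide is −1; each acetylacetonate is −1; ammonia is neutral. With an overall charge of 0 the platinum centre must be in the +2 oxidation state.
Group 10 minus oxidation state 2 gives a d⁸ configuration.

d⁸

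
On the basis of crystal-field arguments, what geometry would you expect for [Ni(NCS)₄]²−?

tetrahedral

Ligand charges: each isothiocyanate is −1. With an overall charge of −2 the nickel centre must be in the +2 oxidation state.
Ni sits in group 10, so the d-electron count is 10 − 2 = 8.
Coordination number: 4.
Isothiocyanate is a weak-field ligand.
With weak-field ligands the CFSE gain from square planar is small, so a 3d d⁸ ion takes the sterically preferred tetrahedral geometry.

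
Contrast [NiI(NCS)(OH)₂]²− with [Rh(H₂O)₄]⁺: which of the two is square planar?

[Rh(H₂O)₄]⁺

For [NiI(NCS)(OH)₂]²−: Ligand charges: each iodide is −1; each isothiocyanate is −1; each hydroxide is −1. With an overall charge of −2 the nickel centre must be in the +2 oxidation state. Ni sits in group 10, so the d-electron count is 10 − 2 = 8. Hydroxide, iodide, and isothiocyanate are weak-field ligands. With weak-field ligands the CFSE gain from square planar is small, so a 3d d⁸ ion takes the sterically preferred tetrahedral geometry. → tetrahedral.
For [Rh(H₂O)₄]⁺: Water is neutral; balancing the +1 overall charge requires Rh(I). Rh sits in group 9, so the d-electron count is 9 − 1 = 8. A 4d d⁸ ion has a large crystal-field splitting; square planar leaves the high-energy d_{x²−y²} orbital empty and maximises CFSE. → square planar.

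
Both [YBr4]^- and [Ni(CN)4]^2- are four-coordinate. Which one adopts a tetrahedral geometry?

[YBr4]^-

For [YBr4]^-: Summing ligand charges against the −1 overall charge gives an oxidation state of +3 for yttrium. Group 3 minus oxidation state 3 gives a d⁰ configuration. A d⁰ ion has no crystal-field stabilisation preference between square planar and tetrahedral, so four ligands adopt the sterically favoured tetrahedral geometry. → tetrahedral.
For [Ni(CN)4]^2-: Ligand charges: each cyanide is −1. With an overall charge of −2 the nickel centre must be in the +2 oxidation state. Group 10 minus oxidation state 2 gives a d⁸ configuration. Cyanide is a strong-field ligand (high in the spectrochemical series). A 3d d⁸ ion with strong-field ligands gains enough CFSE to favour square planar over tetrahedral. → square planar.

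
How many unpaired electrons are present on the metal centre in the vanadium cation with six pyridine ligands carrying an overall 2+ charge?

Pyridine is neutral; balancing the +2 overall charge requires V(II).
V sits in group 5, so the d-electron count is 5 − 2 = 3.
In an octahedral field the d³ configuration is t₂g³e_g⁰ (only one arrangement possible), giving 3 unpaired electrons.

3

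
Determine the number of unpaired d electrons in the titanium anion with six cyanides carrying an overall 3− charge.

Ligand charges: each cyanide is −1. With an overall charge of −3 the titanium centre must be in the +3 oxidation state.
Ti sits in group 4, so the d-electron count is 4 − 3 = 1.
In an octahedral field the d¹ configuration is t₂g¹e_g⁰ (only one arrangement possible), giving 1 unpaired electron.

1 unpaired electron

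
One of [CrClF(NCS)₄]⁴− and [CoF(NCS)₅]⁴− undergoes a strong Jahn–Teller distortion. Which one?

[CrClF(NCS)₄]⁴−

[CrClF(NCS)₄]⁴−: Each chloride is −1; each fluoride is −1; each isothiocyanate is −1; balancing the −4 overall charge requires Cr(II). Cr sits in group 6, so the d-electron count is 6 − 2 = 4. Chloride, fluoride, and isothiocyanate are weak-field ligands for a first-row metal, so the complex is high-spin. The t₂g³e_g¹ (high-spin) configuration has an unevenly filled e_g set; the Jahn–Teller theorem predicts a tetragonal distortion (typically axial elongation) to lift the degeneracy.
[CoF(NCS)₅]⁴−: Each fluoride is −1; each isothiocyanate is −1; balancing the −4 overall charge requires Co(II). Cobalt is a group-9 element; Co(II) is therefore d⁷. Fluoride and isothiocyanate are weak-field ligands for a first-row metal, so the complex is high-spin. The d⁷ configuration leaves the e_g set evenly filled (or empty) — no strong Jahn–Teller driving force.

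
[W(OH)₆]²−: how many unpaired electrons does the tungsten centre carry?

2 unpaired electrons

Summing ligand charges against the −2 overall charge gives an oxidation state of +4 for tungsten.
W sits in group 6, so the d-electron count is 6 − 4 = 2.
In an octahedral field the d² configuration is t₂g²e_g⁰ (only one arrangement possible), giving 2 unpaired electrons.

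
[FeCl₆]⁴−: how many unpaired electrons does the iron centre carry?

4

Ligand charges: each chloride is −1. With an overall charge of −4 the iron centre must be in the +2 oxidation state.
Iron is a group-8 element; Fe(II) is therefore d⁶.
The spin state decides the count: Chloride is a weak-field ligand for a first-row metal, so the complex is high-spin.
An octahedral high-spin d⁶ ion is t₂g⁴e_g², giving 4 unpaired electrons.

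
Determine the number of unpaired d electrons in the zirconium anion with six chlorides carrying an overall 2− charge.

0

Summing ligand charges against the −2 overall charge gives an oxidation state of +4 for zirconium.
Zr sits in group 4, so the d-electron count is 4 − 4 = 0.
In an octahedral field the d⁰ configuration is t₂g⁰e_g⁰, giving 0 unpaired electrons.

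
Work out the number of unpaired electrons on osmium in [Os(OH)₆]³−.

1 unpaired electron

Each hydroxide is −1; balancing the −3 overall charge requires Os(III).
Osmium is a group-8 element; Os(III) is therefore d⁵.
The spin state decides the count: a 5d ion has a large Δₒ and is invariably low-spin.
An octahedral low-spin d⁵ ion is t₂g⁵e_g⁰, giving 1 unpaired electron.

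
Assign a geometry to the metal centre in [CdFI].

linear

Summing ligand charges against the 0 overall charge gives an oxidation state of +2 for cadmium.
Cd sits in group 12, so the d-electron count is 12 − 2 = 10.
With 2 monodentate ligands the coordination number is 2.
A d¹⁰ ion with only two ligands adopts a linear arrangement (sp hybridisation; no CFSE preference).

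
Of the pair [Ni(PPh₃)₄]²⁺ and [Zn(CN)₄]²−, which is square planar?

For [Ni(PPh₃)₄]²⁺: Summing ligand charges against the +2 overall charge gives an oxidation state of +2 for nickel. Group 10 minus oxidation state 2 gives a d⁸ configuration. Triphenylphosphine is a strong-field ligand (high in the spectrochemical series). A 3d d⁸ ion with strong-field ligands gains enough CFSE to favour square planar over tetrahedral. → square planar.
For [Zn(CN)₄]²−: Each cyanide is −1; balancing the −2 overall charge requires Zn(II). Group 12 minus oxidation state 2 gives a d¹⁰ configuration. A d¹⁰ ion has no crystal-field stabilisation preference between square planar and tetrahedral, so four ligands adopt the sterically favoured tetrahedral geometry. → tetrahedral.

[Ni(PPh₃)₄]²⁺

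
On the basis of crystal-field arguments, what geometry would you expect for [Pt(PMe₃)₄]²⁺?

square planar

Ligand charges: trimethylphosphine is neutral. With an overall charge of +2 the platinum centre must be in the +2 oxidation state.
Pt sits in group 10, so the d-electron count is 10 − 2 = 8.
Coordination number: 4.
A 5d d⁸ ion has a large crystal-field splitting; square planar leaves the high-energy d_{x²−y²} orbital empty and maximises CFSE.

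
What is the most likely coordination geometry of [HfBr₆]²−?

octahedral

Summing ligand charges against the −2 overall charge gives an oxidation state of +4 for hafnium.
Hf sits in group 4, so the d-electron count is 4 − 4 = 0.
Coordination number: 6.
Six donors around a single metal centre give an octahedral coordination sphere.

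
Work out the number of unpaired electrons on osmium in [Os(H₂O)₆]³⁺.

Water is neutral; balancing the +3 overall charge requires Os(III).
Os sits in group 8, so the d-electron count is 8 − 3 = 5.
The spin state decides the count: a 5d ion has a large Δₒ and is invariably low-spin.
An octahedral low-spin d⁵ ion is t₂g⁵e_g⁰, giving 1 unpaired electron.

1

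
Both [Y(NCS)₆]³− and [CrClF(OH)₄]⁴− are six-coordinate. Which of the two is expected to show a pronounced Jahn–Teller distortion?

[CrClF(OH)₄]⁴−

[Y(NCS)₆]³−: Ligand charges: each isothiocyanate is −1. With an overall charge of −3 the yttrium centre must be in the +3 oxidation state. Y sits in group 3, so the d-electron count is 3 − 3 = 0. The d⁰ configuration leaves the e_g set evenly filled (or empty) — no strong Jahn–Teller driving force.
[CrClF(OH)₄]⁴−: Ligand charges: each chloride is −1; each fluoride is −1; each hydroxide is −1. With an overall charge of −4 the chromium centre must be in the +2 oxidation state. Cr sits in group 6, so the d-electron count is 6 − 2 = 4. Chloride, fluoride, and hydroxide are weak-field ligands for a first-row metal, so the complex is high-spin. The t₂g³e_g¹ (high-spin) configuration has an unevenly filled e_g set; the Jahn–Teller theorem predicts a tetragonal distortion (typically axial elongation) to lift the degeneracy.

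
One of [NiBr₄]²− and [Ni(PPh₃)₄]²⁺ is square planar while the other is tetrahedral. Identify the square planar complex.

[Ni(PPh₃)₄]²⁺

For [NiBr₄]²−: Summing ligand charges against the −2 overall charge gives an oxidation state of +2 for nickel. Group 10 minus oxidation state 2 gives a d⁸ configuration. Bromide is a weak-field ligand. With weak-field ligands the CFSE gain from square planar is small, so a 3d d⁸ ion takes the sterically preferred tetrahedral geometry. → tetrahedral.
For [Ni(PPh₃)₄]²⁺: Triphenylphosphine is neutral; balancing the +2 overall charge requires Ni(II). Group 10 minus oxidation state 2 gives a d⁸ configuration. Triphenylphosphine is a strong-field ligand (high in the spectrochemical series). A 3d d⁸ ion with strong-field ligands gains enough CFSE to favour square planar over tetrahedral. → square planar.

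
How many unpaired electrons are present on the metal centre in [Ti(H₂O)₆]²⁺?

Ligand charges: water is neutral. With an overall charge of +2 the titanium centre must be in the +2 oxidation state.
Ti sits in group 4, so the d-electron count is 4 − 2 = 2.
In an octahedral field the d² configuration is t₂g²e_g⁰ (only one arrangement possible), giving 2 unpaired electrons.

2 unpaired electrons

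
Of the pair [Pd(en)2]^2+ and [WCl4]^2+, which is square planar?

[Pd(en)2]^2+

For [Pd(en)2]^2+: Summing ligand charges against the +2 overall charge gives an oxidation state of +2 for palladium. Palladium is a group-10 element; Pd(II) is therefore d⁸. A 4d d⁸ ion has a large crystal-field splitting; square planar leaves the high-energy d_{x²−y²} orbital empty and maximises CFSE. → square planar.
For [WCl4]^2+: Each chloride is −1; balancing the +2 overall charge requires W(VI). W sits in group 6, so the d-electron count is 6 − 6 = 0. A d⁰ ion has no crystal-field stabilisation preference between square planar and tetrahedral, so four ligands adopt the sterically favoured tetrahedral geometry. → tetrahedral.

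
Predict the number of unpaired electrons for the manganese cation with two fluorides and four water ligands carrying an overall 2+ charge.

Ligand charges: each fluoride is −1; water is neutral. With an overall charge of +2 the manganese centre must be in the +4 oxidation state.
Group 7 minus oxidation state 4 gives a d³ configuration.
In an octahedral field the d³ configuration is t₂g³e_g⁰ (only one arrangement possible), giving 3 unpaired electrons.

3 unpaired electrons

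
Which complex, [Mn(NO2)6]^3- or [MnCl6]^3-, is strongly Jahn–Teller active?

[Mn(NO2)6]^3-: Each nitro (N-bound nitrite) is −1; balancing the −3 overall charge requires Mn(III). Manganese is a group-7 element; Mn(III) is therefore d⁴. Nitro (N-bound nitrite) is a strong-field ligand (high in the spectrochemical series) for a first-row metal, so the complex is low-spin. The d⁴ configuration leaves the e_g set evenly filled (or empty) — no strong Jahn–Teller driving force.
[MnCl6]^3-: Each chloride is −1; balancing the −3 overall charge requires Mn(III). Manganese is a group-7 element; Mn(III) is therefore d⁴. Chloride is a weak-field ligand for a first-row metal, so the complex is high-spin. The t₂g³e_g¹ (high-spin) configuration has an unevenly filled e_g set; the Jahn–Teller theorem predicts a tetragonal distortion (typically axial elongation) to lift the degeneracy.

[MnCl6]^3-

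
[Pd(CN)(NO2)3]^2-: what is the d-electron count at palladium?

d⁸

Summing ligand charges against the −2 overall charge gives an oxidation state of +2 for palladium.
Pd sits in group 10, so the d-electron count is 10 − 2 = 8.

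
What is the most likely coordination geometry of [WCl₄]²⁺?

tetrahedral

Each chloride is −1; balancing the +2 overall charge requires W(VI).
W sits in group 6, so the d-electron count is 6 − 6 = 0.
With 4 monodentate ligands the coordination number is 4.
A d⁰ ion has no crystal-field stabilisation preference between square planar and tetrahedral, so four ligands adopt the sterically favoured tetrahedral geometry.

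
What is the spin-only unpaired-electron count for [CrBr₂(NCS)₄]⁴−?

4 unpaired electrons

Ligand charges: each bromide is −1; each isothiocyanate is −1. With an overall charge of −4 the chromium centre must be in the +2 oxidation state.
Cr sits in group 6, so the d-electron count is 6 − 2 = 4.
The spin state decides the count: Bromide and isothiocyanate are weak-field ligands for a first-row metal, so the complex is high-spin.
An octahedral high-spin d⁴ ion is t₂g³e_g¹, giving 4 unpaired electrons.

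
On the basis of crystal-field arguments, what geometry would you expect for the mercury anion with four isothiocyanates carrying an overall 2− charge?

Summing ligand charges against the −2 overall charge gives an oxidation state of +2 for mercury.
Hg sits in group 12, so the d-electron count is 12 − 2 = 10.
Coordination number: 4.
A d¹⁰ ion has no crystal-field stabilisation preference between square planar and tetrahedral, so four ligands adopt the sterically favoured tetrahedral geometry.

tetrahedral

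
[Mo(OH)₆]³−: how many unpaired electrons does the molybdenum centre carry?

Each hydroxide is −1; balancing the −3 overall charge requires Mo(III).
Molybdenum is a group-6 element; Mo(III) is therefore d³.
In an octahedral field the d³ configuration is t₂g³e_g⁰ (only one arrangement possible), giving 3 unpaired electrons.

3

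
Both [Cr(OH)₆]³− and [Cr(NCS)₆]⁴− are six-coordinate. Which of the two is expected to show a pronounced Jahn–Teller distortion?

[Cr(OH)₆]³−: Ligand charges: each hydroxide is −1. With an overall charge of −3 the chromium centre must be in the +3 oxidation state. Group 6 minus oxidation state 3 gives a d³ configuration. The d³ configuration leaves the e_g set evenly filled (or empty) — no strong Jahn–Teller driving force.
[Cr(NCS)₆]⁴−: Ligand charges: each isothiocyanate is −1. With an overall charge of −4 the chromium centre must be in the +2 oxidation state. Chromium is a group-6 element; Cr(II) is therefore d⁴. Isothiocyanate is a weak-field ligand for a first-row metal, so the complex is high-spin. The t₂g³e_g¹ (high-spin) configuration has an unevenly filled e_g set; the Jahn–Teller theorem predicts a tetragonal distortion (typically axial elongation) to lift the degeneracy.

[Cr(NCS)₆]⁴−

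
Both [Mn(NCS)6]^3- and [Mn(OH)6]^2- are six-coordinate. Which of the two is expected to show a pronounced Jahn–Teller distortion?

[Mn(NCS)6]^3-: Summing ligand charges against the −3 overall charge gives an oxidation state of +3 for manganese. Manganese is a group-7 element; Mn(III) is therefore d⁴. Isothiocyanate is a weak-field ligand for a first-row metal, so the complex is high-spin. The t₂g³e_g¹ (high-spin) configuration has an unevenly filled e_g set; the Jahn–Teller theorem predicts a tetragonal distortion (typically axial elongation) to lift the degeneracy.
[Mn(OH)6]^2-: Ligand charges: each hydroxide is −1. With an overall charge of −2 the manganese centre must be in the +4 oxidation state. Manganese is a group-7 element; Mn(IV) is therefore d³. The d³ configuration leaves the e_g set evenly filled (or empty) — no strong Jahn–Teller driving force.

[Mn(NCS)6]^3-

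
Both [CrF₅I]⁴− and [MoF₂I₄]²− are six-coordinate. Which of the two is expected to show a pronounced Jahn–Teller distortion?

[CrF₅I]⁴−

[CrF₅I]⁴−: Summing ligand charges against the −4 overall charge gives an oxidation state of +2 for chromium. Group 6 minus oxidation state 2 gives a d⁴ configuration. Fluoride and iodide are weak-field ligands for a first-row metal, so the complex is high-spin. The t₂g³e_g¹ (high-spin) configuration has an unevenly filled e_g set; the Jahn–Teller theorem predicts a tetragonal distortion (typically axial elongation) to lift the degeneracy.
[MoF₂I₄]²−: Each fluoride is −1; each iodide is −1; balancing the −2 overall charge requires Mo(IV). Mo sits in group 6, so the d-electron count is 6 − 4 = 2. The d² configuration leaves the e_g set evenly filled (or empty) — no strong Jahn–Teller driving force.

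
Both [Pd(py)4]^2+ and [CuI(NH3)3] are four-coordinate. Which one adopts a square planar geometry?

[Pd(py)4]^2+

For [Pd(py)4]^2+: Pyridine is neutral; balancing the +2 overall charge requires Pd(II). Group 10 minus oxidation state 2 gives a d⁸ configuration. A 4d d⁸ ion has a large crystal-field splitting; square planar leaves the high-energy d_{x²−y²} orbital empty and maximises CFSE. → square planar.
For [CuI(NH3)3]: Ligand charges: each iodide is −1; ammonia is neutral. With an overall charge of 0 the copper centre must be in the +1 oxidation state. Cu sits in group 11, so the d-electron count is 11 − 1 = 10. A d¹⁰ ion has no crystal-field stabilisation preference between square planar and tetrahedral, so four ligands adopt the sterically favoured tetrahedral geometry. → tetrahedral.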